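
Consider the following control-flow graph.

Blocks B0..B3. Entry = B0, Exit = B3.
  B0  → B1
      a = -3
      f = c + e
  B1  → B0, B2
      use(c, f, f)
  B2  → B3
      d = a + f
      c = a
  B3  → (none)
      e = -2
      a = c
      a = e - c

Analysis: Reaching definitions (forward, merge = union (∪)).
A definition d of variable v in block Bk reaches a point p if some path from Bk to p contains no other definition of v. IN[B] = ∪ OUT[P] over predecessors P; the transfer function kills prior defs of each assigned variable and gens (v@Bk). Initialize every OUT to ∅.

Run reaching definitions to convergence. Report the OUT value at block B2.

Per-block solution:
  B0: | IN={a@B0, f@B0} | OUT={a@B0, f@B0}
  B1: | IN={a@B0, f@B0} | OUT={a@B0, f@B0}
  B2: | IN={a@B0, f@B0} | OUT={a@B0, c@B2, d@B2, f@B0}
  B3: | IN={a@B0, c@B2, d@B2, f@B0} | OUT={a@B3, c@B2, d@B2, e@B3, f@B0}

Merge at B2: IN[B2] = OUT[B1] = {a@B0, f@B0}
Applying B2's transfer function to that IN value gives OUT[B2] (row B2 above).

Answer: {a@B0, c@B2, d@B2, f@B0}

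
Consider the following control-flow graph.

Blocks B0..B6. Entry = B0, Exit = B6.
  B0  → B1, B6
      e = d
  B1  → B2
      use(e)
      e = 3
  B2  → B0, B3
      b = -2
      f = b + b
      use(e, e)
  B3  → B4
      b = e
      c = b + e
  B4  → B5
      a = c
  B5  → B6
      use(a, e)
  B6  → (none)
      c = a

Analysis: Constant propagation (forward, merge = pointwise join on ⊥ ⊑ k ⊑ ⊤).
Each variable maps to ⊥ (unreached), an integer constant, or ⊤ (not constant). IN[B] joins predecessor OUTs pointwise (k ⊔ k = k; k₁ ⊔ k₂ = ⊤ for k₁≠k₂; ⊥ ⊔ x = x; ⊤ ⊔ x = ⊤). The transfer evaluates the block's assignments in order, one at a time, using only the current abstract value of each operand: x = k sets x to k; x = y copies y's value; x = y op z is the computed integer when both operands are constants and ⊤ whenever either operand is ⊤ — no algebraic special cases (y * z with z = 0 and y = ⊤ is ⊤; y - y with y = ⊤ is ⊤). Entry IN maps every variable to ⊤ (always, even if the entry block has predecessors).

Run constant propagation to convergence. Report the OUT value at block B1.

Answer: {a: ⊤, b: ⊤, c: ⊤, d: ⊤, e: 3, f: ⊤}

Trace:
Fixpoint table:
  B0:   IN=(all ⊤)   OUT=(all ⊤)
  B1:   IN=(all ⊤)   OUT={e:3; rest ⊤}
  B2:   IN={e:3; rest ⊤}   OUT={b:-2, e:3, f:-4; rest ⊤}
  B3:   IN={b:-2, e:3, f:-4; rest ⊤}   OUT={b:3, c:6, e:3, f:-4; rest ⊤}
  B4:   IN={b:3, c:6, e:3, f:-4; rest ⊤}   OUT={a:6, b:3, c:6, e:3, f:-4; rest ⊤}
  B5:   IN={a:6, b:3, c:6, e:3, f:-4; rest ⊤}   OUT={a:6, b:3, c:6, e:3, f:-4; rest ⊤}
  B6:   IN=(all ⊤)   OUT=(all ⊤)

Merge at B1: IN[B1] = OUT[B0] = {a: ⊤, b: ⊤, c: ⊤, d: ⊤, e: ⊤, f: ⊤}
Applying B1's transfer function to that IN value gives OUT[B1] (row B1 above).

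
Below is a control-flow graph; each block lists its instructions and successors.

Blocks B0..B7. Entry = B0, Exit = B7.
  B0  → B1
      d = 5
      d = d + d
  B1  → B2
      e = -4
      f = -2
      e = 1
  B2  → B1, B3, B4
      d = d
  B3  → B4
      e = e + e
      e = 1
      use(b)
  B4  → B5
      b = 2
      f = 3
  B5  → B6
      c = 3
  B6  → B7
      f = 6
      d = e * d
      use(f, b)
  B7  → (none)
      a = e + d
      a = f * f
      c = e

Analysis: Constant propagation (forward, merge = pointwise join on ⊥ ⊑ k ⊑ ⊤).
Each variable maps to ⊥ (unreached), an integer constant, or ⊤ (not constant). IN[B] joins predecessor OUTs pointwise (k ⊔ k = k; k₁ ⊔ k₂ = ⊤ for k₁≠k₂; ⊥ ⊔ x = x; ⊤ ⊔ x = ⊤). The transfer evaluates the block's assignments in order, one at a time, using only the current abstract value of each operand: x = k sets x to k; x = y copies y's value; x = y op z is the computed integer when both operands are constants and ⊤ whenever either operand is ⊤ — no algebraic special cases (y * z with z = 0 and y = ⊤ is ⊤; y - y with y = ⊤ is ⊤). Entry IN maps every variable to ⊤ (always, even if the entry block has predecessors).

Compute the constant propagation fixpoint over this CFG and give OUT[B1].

Answer: {a: ⊤, b: ⊤, c: ⊤, d: 10, e: 1, f: -2}

Working:
Converged values:
  B0:   IN=(all ⊤)   OUT={d:10; rest ⊤}
  B1:   IN={d:10; rest ⊤}   OUT={d:10, e:1, f:-2; rest ⊤}
  B2:   IN={d:10, e:1, f:-2; rest ⊤}   OUT={d:10, e:1, f:-2; rest ⊤}
  B3:   IN={d:10, e:1, f:-2; rest ⊤}   OUT={d:10, e:1, f:-2; rest ⊤}
  B4:   IN={d:10, e:1, f:-2; rest ⊤}   OUT={b:2, d:10, e:1, f:3; rest ⊤}
  B5:   IN={b:2, d:10, e:1, f:3; rest ⊤}   OUT={b:2, c:3, d:10, e:1, f:3; rest ⊤}
  B6:   IN={b:2, c:3, d:10, e:1, f:3; rest ⊤}   OUT={b:2, c:3, d:10, e:1, f:6; rest ⊤}
  B7:   IN={b:2, c:3, d:10, e:1, f:6; rest ⊤}   OUT={a:36, b:2, c:1, d:10, e:1, f:6; rest ⊤}

Merge at B1: IN[B1] = OUT[B0] ⊔ OUT[B2] = {a: ⊤, b: ⊤, c: ⊤, d: 10, e: ⊤, f: ⊤}
Applying B1's transfer function to that IN value gives OUT[B1] (row B1 above).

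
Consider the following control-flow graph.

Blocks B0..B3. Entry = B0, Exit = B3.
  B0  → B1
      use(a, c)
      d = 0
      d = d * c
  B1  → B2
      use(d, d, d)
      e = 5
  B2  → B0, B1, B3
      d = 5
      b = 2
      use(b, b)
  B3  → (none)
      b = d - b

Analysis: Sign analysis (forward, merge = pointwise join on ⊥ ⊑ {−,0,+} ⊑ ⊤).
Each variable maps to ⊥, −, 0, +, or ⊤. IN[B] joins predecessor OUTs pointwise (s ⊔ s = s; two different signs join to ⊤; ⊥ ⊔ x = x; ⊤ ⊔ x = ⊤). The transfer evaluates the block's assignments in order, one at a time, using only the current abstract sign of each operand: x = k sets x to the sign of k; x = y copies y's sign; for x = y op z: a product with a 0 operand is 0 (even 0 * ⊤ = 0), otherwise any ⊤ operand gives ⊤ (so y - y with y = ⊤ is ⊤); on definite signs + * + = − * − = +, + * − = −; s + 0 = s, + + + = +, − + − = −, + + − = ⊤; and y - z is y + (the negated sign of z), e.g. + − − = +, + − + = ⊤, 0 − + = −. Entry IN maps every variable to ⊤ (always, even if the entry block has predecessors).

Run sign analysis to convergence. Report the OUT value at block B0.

Per-block solution:
  B0:   IN=(all ⊤)   OUT={d:0; rest ⊤}
  B1:   IN=(all ⊤)   OUT={e:+; rest ⊤}
  B2:   IN={e:+; rest ⊤}   OUT={b:+, d:+, e:+; rest ⊤}
  B3:   IN={b:+, d:+, e:+; rest ⊤}   OUT={d:+, e:+; rest ⊤}

Merge at B0 (entry node, so the boundary value (all ⊤) is joined with the incoming edge(s)): IN[B0] = (all ⊤) ⊔ OUT[B2] = {a: ⊤, b: ⊤, c: ⊤, d: ⊤, e: ⊤, f: ⊤}
Applying B0's transfer function to that IN value gives OUT[B0] (row B0 above).

Answer: {a: ⊤, b: ⊤, c: ⊤, d: 0, e: ⊤, f: ⊤}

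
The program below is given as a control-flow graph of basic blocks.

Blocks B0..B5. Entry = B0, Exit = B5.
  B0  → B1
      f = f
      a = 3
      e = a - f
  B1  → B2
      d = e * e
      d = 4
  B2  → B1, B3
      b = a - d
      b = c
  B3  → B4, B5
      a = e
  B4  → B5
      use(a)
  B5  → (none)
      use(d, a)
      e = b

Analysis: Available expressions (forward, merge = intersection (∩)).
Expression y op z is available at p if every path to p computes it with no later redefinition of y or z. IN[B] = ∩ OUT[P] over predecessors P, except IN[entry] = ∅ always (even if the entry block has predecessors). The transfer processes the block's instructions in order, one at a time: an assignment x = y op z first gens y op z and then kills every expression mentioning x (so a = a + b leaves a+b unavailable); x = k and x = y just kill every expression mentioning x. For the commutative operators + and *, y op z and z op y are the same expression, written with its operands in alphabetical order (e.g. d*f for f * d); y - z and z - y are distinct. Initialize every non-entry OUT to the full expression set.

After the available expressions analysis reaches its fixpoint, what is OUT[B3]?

Answer: {e*e}

Derivation:
Converged values:
  B0:  IN={}  OUT={a-f}
  B1:  IN={a-f}  OUT={a-f, e*e}
  B2:  IN={a-f, e*e}  OUT={a-d, a-f, e*e}
  B3:  IN={a-d, a-f, e*e}  OUT={e*e}
  B4:  IN={e*e}  OUT={e*e}
  B5:  IN={e*e}  OUT={}

Merge at B3: IN[B3] = OUT[B2] = {a-d, a-f, e*e}
Applying B3's transfer function to that IN value gives OUT[B3] (row B3 above).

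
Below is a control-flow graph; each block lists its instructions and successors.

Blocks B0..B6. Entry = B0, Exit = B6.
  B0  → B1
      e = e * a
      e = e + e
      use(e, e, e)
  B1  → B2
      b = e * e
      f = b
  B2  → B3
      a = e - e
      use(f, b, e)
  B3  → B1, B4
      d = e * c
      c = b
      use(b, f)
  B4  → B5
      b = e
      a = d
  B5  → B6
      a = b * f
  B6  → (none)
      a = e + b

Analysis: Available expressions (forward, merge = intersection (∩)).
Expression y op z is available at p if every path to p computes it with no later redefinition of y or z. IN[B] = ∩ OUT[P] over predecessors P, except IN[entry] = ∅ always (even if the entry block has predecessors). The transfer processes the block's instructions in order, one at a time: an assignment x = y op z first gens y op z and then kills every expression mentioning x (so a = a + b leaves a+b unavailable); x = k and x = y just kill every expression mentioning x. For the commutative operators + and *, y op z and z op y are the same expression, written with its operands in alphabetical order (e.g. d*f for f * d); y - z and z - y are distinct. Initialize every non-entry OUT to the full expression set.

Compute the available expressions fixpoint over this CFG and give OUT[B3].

Answer: {e*e, e-e}

Working:
Per-block solution:
  B0:  IN={}  OUT={}
  B1:  IN={}  OUT={e*e}
  B2:  IN={e*e}  OUT={e*e, e-e}
  B3:  IN={e*e, e-e}  OUT={e*e, e-e}
  B4:  IN={e*e, e-e}  OUT={e*e, e-e}
  B5:  IN={e*e, e-e}  OUT={b*f, e*e, e-e}
  B6:  IN={b*f, e*e, e-e}  OUT={b*f, b+e, e*e, e-e}

Merge at B3: IN[B3] = OUT[B2] = {e*e, e-e}
Applying B3's transfer function to that IN value gives OUT[B3] (row B3 above).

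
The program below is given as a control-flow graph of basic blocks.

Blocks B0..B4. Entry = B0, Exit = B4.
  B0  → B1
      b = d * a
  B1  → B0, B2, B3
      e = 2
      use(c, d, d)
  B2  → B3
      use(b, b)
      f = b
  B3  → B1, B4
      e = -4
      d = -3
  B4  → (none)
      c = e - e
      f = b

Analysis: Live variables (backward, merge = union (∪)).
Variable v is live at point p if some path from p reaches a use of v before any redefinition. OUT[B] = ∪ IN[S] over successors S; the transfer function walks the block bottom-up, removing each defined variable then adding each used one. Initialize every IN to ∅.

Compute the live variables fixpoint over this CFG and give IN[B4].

Answer: {b, e}

Working:
Per-block solution:
  B0: | IN={a, c, d} | OUT={a, b, c, d}
  B1: | IN={a, b, c, d} | OUT={a, b, c, d}
  B2: | IN={a, b, c} | OUT={a, b, c}
  B3: | IN={a, b, c} | OUT={a, b, c, d, e}
  B4: | IN={b, e} | OUT={}

B4 is the boundary node: OUT[B4] = {}
Applying B4's transfer function to that OUT value gives IN[B4] (row B4 above).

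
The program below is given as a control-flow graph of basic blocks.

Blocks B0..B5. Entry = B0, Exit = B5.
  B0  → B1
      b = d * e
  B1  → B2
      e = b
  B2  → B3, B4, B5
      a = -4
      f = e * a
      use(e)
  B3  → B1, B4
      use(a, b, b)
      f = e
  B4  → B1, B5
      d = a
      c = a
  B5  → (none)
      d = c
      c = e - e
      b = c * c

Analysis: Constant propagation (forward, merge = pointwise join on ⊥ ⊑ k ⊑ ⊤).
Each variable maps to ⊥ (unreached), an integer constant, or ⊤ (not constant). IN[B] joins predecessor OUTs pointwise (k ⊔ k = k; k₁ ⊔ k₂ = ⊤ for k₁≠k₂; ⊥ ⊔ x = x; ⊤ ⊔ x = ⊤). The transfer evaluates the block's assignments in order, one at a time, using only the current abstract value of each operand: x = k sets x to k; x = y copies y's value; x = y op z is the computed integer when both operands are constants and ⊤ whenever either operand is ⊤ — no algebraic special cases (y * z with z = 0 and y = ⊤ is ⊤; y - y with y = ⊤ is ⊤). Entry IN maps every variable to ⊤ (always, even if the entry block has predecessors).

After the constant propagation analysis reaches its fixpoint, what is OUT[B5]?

Answer: {a: -4, b: ⊤, c: ⊤, d: ⊤, e: ⊤, f: ⊤}

Trace:
Per-block solution:
  B0:  IN=(all ⊤)  OUT=(all ⊤)
  B1:  IN=(all ⊤)  OUT=(all ⊤)
  B2:  IN=(all ⊤)  OUT={a:-4; rest ⊤}
  B3:  IN={a:-4; rest ⊤}  OUT={a:-4; rest ⊤}
  B4:  IN={a:-4; rest ⊤}  OUT={a:-4, c:-4, d:-4; rest ⊤}
  B5:  IN={a:-4; rest ⊤}  OUT={a:-4; rest ⊤}

Merge at B5: IN[B5] = OUT[B2] ⊔ OUT[B4] = {a: -4, b: ⊤, c: ⊤, d: ⊤, e: ⊤, f: ⊤}
Applying B5's transfer function to that IN value gives OUT[B5] (row B5 above).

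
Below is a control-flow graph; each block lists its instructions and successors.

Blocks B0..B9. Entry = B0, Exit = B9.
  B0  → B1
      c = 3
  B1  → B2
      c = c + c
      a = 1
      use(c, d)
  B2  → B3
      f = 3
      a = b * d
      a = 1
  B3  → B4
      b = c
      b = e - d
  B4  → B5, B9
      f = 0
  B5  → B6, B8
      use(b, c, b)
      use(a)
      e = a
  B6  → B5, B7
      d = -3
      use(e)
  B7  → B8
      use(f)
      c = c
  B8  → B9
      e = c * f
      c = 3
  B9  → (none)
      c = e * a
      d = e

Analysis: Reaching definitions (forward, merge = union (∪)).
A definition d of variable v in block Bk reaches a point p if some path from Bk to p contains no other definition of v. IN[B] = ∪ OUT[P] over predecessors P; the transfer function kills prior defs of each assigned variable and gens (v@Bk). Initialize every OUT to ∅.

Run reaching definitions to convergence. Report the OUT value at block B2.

Per-block solution:
  B0:   IN={}   OUT={c@B0}
  B1:   IN={c@B0}   OUT={a@B1, c@B1}
  B2:   IN={a@B1, c@B1}   OUT={a@B2, c@B1, f@B2}
  B3:   IN={a@B2, c@B1, f@B2}   OUT={a@B2, b@B3, c@B1, f@B2}
  B4:   IN={a@B2, b@B3, c@B1, f@B2}   OUT={a@B2, b@B3, c@B1, f@B4}
  B5:   IN={a@B2, b@B3, c@B1, d@B6, e@B5, f@B4}   OUT={a@B2, b@B3, c@B1, d@B6, e@B5, f@B4}
  B6:   IN={a@B2, b@B3, c@B1, d@B6, e@B5, f@B4}   OUT={a@B2, b@B3, c@B1, d@B6, e@B5, f@B4}
  B7:   IN={a@B2, b@B3, c@B1, d@B6, e@B5, f@B4}   OUT={a@B2, b@B3, c@B7, d@B6, e@B5, f@B4}
  B8:   IN={a@B2, b@B3, c@B1, c@B7, d@B6, e@B5, f@B4}   OUT={a@B2, b@B3, c@B8, d@B6, e@B8, f@B4}
  B9:   IN={a@B2, b@B3, c@B1, c@B8, d@B6, e@B8, f@B4}   OUT={a@B2, b@B3, c@B9, d@B9, e@B8, f@B4}

Merge at B2: IN[B2] = OUT[B1] = {a@B1, c@B1}
Applying B2's transfer function to that IN value gives OUT[B2] (row B2 above).

Answer: {a@B2, c@B1, f@B2}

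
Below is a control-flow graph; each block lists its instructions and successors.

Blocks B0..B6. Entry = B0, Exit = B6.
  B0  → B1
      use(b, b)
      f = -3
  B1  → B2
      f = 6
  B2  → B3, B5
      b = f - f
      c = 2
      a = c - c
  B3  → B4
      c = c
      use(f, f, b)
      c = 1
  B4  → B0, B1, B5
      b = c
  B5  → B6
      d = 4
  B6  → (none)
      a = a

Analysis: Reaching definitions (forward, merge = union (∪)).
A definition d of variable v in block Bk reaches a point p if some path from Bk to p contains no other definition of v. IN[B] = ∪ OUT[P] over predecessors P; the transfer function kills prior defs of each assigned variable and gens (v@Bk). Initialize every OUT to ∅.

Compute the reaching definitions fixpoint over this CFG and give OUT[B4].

Answer: {a@B2, b@B4, c@B3, f@B1}

Trace:
Per-block solution:
  B0:  IN={a@B2, b@B4, c@B3, f@B1}  OUT={a@B2, b@B4, c@B3, f@B0}
  B1:  IN={a@B2, b@B4, c@B3, f@B0, f@B1}  OUT={a@B2, b@B4, c@B3, f@B1}
  B2:  IN={a@B2, b@B4, c@B3, f@B1}  OUT={a@B2, b@B2, c@B2, f@B1}
  B3:  IN={a@B2, b@B2, c@B2, f@B1}  OUT={a@B2, b@B2, c@B3, f@B1}
  B4:  IN={a@B2, b@B2, c@B3, f@B1}  OUT={a@B2, b@B4, c@B3, f@B1}
  B5:  IN={a@B2, b@B2, b@B4, c@B2, c@B3, f@B1}  OUT={a@B2, b@B2, b@B4, c@B2, c@B3, d@B5, f@B1}
  B6:  IN={a@B2, b@B2, b@B4, c@B2, c@B3, d@B5, f@B1}  OUT={a@B6, b@B2, b@B4, c@B2, c@B3, d@B5, f@B1}

Merge at B4: IN[B4] = OUT[B3] = {a@B2, b@B2, c@B3, f@B1}
Applying B4's transfer function to that IN value gives OUT[B4] (row B4 above).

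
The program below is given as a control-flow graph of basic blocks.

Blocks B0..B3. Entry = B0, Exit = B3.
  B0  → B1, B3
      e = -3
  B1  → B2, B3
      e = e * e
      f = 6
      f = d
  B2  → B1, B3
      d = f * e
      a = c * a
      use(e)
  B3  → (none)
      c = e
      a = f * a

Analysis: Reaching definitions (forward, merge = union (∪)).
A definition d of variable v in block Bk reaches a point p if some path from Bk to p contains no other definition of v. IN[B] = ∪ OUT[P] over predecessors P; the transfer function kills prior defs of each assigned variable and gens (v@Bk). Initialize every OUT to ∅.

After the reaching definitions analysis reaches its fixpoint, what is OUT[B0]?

Per-block solution:
  B0: | IN={} | OUT={e@B0}
  B1: | IN={a@B2, d@B2, e@B0, e@B1, f@B1} | OUT={a@B2, d@B2, e@B1, f@B1}
  B2: | IN={a@B2, d@B2, e@B1, f@B1} | OUT={a@B2, d@B2, e@B1, f@B1}
  B3: | IN={a@B2, d@B2, e@B0, e@B1, f@B1} | OUT={a@B3, c@B3, d@B2, e@B0, e@B1, f@B1}

B0 is the boundary node: IN[B0] = {}
Applying B0's transfer function to that IN value gives OUT[B0] (row B0 above).

Answer: {e@B0}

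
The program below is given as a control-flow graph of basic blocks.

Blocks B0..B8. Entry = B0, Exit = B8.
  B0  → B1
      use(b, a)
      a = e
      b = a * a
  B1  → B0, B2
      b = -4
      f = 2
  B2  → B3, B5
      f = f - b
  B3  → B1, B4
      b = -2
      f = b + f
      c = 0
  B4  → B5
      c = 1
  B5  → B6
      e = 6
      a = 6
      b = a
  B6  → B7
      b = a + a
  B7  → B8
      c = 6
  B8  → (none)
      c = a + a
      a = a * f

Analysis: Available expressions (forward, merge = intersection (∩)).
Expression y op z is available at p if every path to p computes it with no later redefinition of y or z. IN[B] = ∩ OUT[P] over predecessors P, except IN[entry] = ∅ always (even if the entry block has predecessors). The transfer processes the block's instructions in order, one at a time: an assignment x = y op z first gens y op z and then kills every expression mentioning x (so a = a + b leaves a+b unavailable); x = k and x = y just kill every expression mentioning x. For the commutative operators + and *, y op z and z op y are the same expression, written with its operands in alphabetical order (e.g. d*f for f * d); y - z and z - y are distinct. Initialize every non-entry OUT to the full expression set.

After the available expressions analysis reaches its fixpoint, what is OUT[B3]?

Converged values:
  B0: | IN={} | OUT={a*a}
  B1: | IN={a*a} | OUT={a*a}
  B2: | IN={a*a} | OUT={a*a}
  B3: | IN={a*a} | OUT={a*a}
  B4: | IN={a*a} | OUT={a*a}
  B5: | IN={a*a} | OUT={}
  B6: | IN={} | OUT={a+a}
  B7: | IN={a+a} | OUT={a+a}
  B8: | IN={a+a} | OUT={}

Merge at B3: IN[B3] = OUT[B2] = {a*a}
Applying B3's transfer function to that IN value gives OUT[B3] (row B3 above).

Answer: {a*a}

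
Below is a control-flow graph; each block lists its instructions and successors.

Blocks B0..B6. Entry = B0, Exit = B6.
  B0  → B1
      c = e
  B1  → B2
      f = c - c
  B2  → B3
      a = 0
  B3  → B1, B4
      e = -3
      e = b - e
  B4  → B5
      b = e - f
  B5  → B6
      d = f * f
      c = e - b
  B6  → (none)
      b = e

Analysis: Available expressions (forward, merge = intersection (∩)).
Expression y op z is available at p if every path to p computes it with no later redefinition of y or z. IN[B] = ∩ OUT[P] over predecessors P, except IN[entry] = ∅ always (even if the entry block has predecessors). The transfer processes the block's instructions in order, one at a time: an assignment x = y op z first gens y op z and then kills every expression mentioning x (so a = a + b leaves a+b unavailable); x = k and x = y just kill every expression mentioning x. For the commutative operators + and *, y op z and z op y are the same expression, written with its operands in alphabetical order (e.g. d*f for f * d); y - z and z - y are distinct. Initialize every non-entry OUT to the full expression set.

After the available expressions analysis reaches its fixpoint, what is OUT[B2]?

Answer: {c-c}

Derivation:
Per-block solution:
  B0:  IN={}  OUT={}
  B1:  IN={}  OUT={c-c}
  B2:  IN={c-c}  OUT={c-c}
  B3:  IN={c-c}  OUT={c-c}
  B4:  IN={c-c}  OUT={c-c, e-f}
  B5:  IN={c-c, e-f}  OUT={e-b, e-f, f*f}
  B6:  IN={e-b, e-f, f*f}  OUT={e-f, f*f}

Merge at B2: IN[B2] = OUT[B1] = {c-c}
Applying B2's transfer function to that IN value gives OUT[B2] (row B2 above).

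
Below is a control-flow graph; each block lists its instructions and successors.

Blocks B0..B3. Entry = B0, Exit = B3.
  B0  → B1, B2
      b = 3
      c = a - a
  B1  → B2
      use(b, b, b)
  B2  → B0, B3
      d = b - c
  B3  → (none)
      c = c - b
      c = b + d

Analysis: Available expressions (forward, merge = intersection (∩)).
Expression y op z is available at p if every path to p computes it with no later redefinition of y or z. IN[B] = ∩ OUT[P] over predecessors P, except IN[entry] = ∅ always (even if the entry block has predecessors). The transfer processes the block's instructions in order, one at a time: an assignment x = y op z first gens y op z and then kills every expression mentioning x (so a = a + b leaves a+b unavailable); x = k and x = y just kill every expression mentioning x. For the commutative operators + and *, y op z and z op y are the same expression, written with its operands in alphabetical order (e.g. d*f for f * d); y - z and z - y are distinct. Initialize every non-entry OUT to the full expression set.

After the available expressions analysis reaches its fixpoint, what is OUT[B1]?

Per-block solution:
  B0:  IN={}  OUT={a-a}
  B1:  IN={a-a}  OUT={a-a}
  B2:  IN={a-a}  OUT={a-a, b-c}
  B3:  IN={a-a, b-c}  OUT={a-a, b+d}

Merge at B1: IN[B1] = OUT[B0] = {a-a}
Applying B1's transfer function to that IN value gives OUT[B1] (row B1 above).

Answer: {a-a}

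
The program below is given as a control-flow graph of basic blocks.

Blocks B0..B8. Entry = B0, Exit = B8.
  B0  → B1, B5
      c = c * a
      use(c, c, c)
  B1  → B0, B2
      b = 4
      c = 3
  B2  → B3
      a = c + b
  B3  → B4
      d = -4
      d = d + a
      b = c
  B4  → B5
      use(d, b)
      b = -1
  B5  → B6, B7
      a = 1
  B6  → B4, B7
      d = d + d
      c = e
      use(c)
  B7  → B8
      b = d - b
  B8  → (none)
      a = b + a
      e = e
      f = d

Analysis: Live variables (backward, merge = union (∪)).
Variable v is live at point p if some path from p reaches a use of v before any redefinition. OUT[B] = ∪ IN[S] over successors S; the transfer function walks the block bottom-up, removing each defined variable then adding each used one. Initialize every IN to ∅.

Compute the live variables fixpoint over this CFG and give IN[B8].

Per-block solution:
  B0:   IN={a, b, c, d, e}   OUT={a, b, d, e}
  B1:   IN={a, d, e}   OUT={a, b, c, d, e}
  B2:   IN={b, c, e}   OUT={a, c, e}
  B3:   IN={a, c, e}   OUT={b, d, e}
  B4:   IN={b, d, e}   OUT={b, d, e}
  B5:   IN={b, d, e}   OUT={a, b, d, e}
  B6:   IN={a, b, d, e}   OUT={a, b, d, e}
  B7:   IN={a, b, d, e}   OUT={a, b, d, e}
  B8:   IN={a, b, d, e}   OUT={}

B8 is the boundary node: OUT[B8] = {}
Applying B8's transfer function to that OUT value gives IN[B8] (row B8 above).

Answer: {a, b, d, e}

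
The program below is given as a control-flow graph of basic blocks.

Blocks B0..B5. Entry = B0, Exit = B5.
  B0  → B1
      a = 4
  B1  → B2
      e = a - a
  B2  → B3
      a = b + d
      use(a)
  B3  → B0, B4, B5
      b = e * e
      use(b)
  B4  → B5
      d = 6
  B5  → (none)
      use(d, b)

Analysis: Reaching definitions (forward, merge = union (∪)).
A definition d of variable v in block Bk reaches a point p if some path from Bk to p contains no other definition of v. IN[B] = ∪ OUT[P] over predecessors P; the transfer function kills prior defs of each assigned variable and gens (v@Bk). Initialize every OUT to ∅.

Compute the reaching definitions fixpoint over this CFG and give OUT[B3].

Fixpoint table:
  B0: | IN={a@B2, b@B3, e@B1} | OUT={a@B0, b@B3, e@B1}
  B1: | IN={a@B0, b@B3, e@B1} | OUT={a@B0, b@B3, e@B1}
  B2: | IN={a@B0, b@B3, e@B1} | OUT={a@B2, b@B3, e@B1}
  B3: | IN={a@B2, b@B3, e@B1} | OUT={a@B2, b@B3, e@B1}
  B4: | IN={a@B2, b@B3, e@B1} | OUT={a@B2, b@B3, d@B4, e@B1}
  B5: | IN={a@B2, b@B3, d@B4, e@B1} | OUT={a@B2, b@B3, d@B4, e@B1}

Merge at B3: IN[B3] = OUT[B2] = {a@B2, b@B3, e@B1}
Applying B3's transfer function to that IN value gives OUT[B3] (row B3 above).

Answer: {a@B2, b@B3, e@B1}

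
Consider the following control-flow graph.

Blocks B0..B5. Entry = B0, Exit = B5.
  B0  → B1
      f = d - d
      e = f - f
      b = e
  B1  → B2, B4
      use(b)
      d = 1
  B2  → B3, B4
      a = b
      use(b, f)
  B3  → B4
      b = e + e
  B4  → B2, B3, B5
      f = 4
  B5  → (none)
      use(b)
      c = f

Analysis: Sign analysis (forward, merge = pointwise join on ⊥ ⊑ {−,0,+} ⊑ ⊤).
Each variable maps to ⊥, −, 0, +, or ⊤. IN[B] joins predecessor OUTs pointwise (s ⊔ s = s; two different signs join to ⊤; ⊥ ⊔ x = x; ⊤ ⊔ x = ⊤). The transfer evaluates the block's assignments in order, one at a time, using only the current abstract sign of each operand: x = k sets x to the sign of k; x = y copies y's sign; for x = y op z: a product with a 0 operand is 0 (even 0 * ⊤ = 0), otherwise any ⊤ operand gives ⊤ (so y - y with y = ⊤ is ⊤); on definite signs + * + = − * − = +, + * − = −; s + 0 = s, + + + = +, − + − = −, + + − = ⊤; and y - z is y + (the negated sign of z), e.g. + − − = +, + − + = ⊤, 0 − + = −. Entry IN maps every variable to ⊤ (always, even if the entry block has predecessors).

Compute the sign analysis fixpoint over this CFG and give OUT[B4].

Answer: {a: ⊤, b: ⊤, c: ⊤, d: +, e: ⊤, f: +}

Derivation:
Converged values:
  B0:   IN=(all ⊤)   OUT=(all ⊤)
  B1:   IN=(all ⊤)   OUT={d:+; rest ⊤}
  B2:   IN={d:+; rest ⊤}   OUT={d:+; rest ⊤}
  B3:   IN={d:+; rest ⊤}   OUT={d:+; rest ⊤}
  B4:   IN={d:+; rest ⊤}   OUT={d:+, f:+; rest ⊤}
  B5:   IN={d:+, f:+; rest ⊤}   OUT={c:+, d:+, f:+; rest ⊤}

Merge at B4: IN[B4] = OUT[B1] ⊔ OUT[B2] ⊔ OUT[B3] = {a: ⊤, b: ⊤, c: ⊤, d: +, e: ⊤, f: ⊤}
Applying B4's transfer function to that IN value gives OUT[B4] (row B4 above).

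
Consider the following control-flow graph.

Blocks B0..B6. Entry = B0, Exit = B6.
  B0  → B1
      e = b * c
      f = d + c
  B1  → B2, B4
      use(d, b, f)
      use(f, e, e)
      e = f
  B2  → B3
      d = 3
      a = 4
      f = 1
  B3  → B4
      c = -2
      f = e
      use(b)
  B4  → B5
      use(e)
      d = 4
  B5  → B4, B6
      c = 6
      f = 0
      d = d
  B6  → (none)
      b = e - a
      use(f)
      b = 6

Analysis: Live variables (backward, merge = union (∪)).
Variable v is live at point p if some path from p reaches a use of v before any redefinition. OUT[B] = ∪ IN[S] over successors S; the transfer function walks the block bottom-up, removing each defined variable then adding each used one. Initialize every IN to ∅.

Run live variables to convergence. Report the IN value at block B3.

Answer: {a, b, e}

Trace:
Fixpoint table:
  B0:   IN={a, b, c, d}   OUT={a, b, d, e, f}
  B1:   IN={a, b, d, e, f}   OUT={a, b, e}
  B2:   IN={b, e}   OUT={a, b, e}
  B3:   IN={a, b, e}   OUT={a, e}
  B4:   IN={a, e}   OUT={a, d, e}
  B5:   IN={a, d, e}   OUT={a, e, f}
  B6:   IN={a, e, f}   OUT={}

Merge at B3: OUT[B3] = IN[B4] = {a, e}
Applying B3's transfer function to that OUT value gives IN[B3] (row B3 above).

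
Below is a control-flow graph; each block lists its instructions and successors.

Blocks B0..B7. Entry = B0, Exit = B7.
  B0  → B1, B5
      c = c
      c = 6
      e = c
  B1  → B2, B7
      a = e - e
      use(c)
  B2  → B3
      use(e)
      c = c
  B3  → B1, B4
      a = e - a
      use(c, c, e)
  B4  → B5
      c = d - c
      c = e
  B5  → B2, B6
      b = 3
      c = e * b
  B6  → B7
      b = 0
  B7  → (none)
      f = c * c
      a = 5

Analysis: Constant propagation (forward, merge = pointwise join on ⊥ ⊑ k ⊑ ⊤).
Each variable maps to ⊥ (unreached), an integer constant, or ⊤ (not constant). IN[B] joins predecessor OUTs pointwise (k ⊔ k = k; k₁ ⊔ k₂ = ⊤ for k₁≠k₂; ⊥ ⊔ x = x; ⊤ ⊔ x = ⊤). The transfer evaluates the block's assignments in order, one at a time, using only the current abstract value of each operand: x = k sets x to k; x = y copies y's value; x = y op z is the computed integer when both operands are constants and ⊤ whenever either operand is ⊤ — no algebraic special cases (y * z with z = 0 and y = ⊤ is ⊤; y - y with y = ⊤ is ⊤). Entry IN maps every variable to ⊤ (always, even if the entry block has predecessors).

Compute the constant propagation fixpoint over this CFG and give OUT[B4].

Answer: {a: ⊤, b: ⊤, c: 6, d: ⊤, e: 6, f: ⊤}

Working:
Fixpoint table:
  B0:   IN=(all ⊤)   OUT={c:6, e:6; rest ⊤}
  B1:   IN={e:6; rest ⊤}   OUT={a:0, e:6; rest ⊤}
  B2:   IN={e:6; rest ⊤}   OUT={e:6; rest ⊤}
  B3:   IN={e:6; rest ⊤}   OUT={e:6; rest ⊤}
  B4:   IN={e:6; rest ⊤}   OUT={c:6, e:6; rest ⊤}
  B5:   IN={c:6, e:6; rest ⊤}   OUT={b:3, c:18, e:6; rest ⊤}
  B6:   IN={b:3, c:18, e:6; rest ⊤}   OUT={b:0, c:18, e:6; rest ⊤}
  B7:   IN={e:6; rest ⊤}   OUT={a:5, e:6; rest ⊤}

Merge at B4: IN[B4] = OUT[B3] = {a: ⊤, b: ⊤, c: ⊤, d: ⊤, e: 6, f: ⊤}
Applying B4's transfer function to that IN value gives OUT[B4] (row B4 above).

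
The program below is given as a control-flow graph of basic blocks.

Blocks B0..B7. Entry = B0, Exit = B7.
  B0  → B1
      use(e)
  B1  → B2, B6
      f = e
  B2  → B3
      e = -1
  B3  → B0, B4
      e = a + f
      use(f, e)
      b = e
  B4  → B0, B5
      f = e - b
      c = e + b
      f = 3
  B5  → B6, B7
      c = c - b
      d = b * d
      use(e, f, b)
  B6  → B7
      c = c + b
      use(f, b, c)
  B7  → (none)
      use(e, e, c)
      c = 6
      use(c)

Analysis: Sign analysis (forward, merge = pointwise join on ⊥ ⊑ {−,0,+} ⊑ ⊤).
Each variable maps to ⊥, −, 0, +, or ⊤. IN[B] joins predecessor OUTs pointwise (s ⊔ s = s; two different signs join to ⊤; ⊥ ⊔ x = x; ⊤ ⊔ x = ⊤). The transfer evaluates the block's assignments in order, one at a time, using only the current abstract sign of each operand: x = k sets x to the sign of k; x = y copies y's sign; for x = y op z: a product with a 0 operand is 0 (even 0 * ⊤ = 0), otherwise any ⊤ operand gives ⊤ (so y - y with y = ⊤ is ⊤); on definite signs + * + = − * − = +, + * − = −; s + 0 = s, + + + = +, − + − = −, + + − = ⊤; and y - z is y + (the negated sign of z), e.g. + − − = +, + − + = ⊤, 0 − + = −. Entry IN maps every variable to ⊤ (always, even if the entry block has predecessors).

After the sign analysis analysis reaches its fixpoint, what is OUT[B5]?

Per-block solution:
  B0:   IN=(all ⊤)   OUT=(all ⊤)
  B1:   IN=(all ⊤)   OUT=(all ⊤)
  B2:   IN=(all ⊤)   OUT={e:-; rest ⊤}
  B3:   IN={e:-; rest ⊤}   OUT=(all ⊤)
  B4:   IN=(all ⊤)   OUT={f:+; rest ⊤}
  B5:   IN={f:+; rest ⊤}   OUT={f:+; rest ⊤}
  B6:   IN=(all ⊤)   OUT=(all ⊤)
  B7:   IN=(all ⊤)   OUT={c:+; rest ⊤}

Merge at B5: IN[B5] = OUT[B4] = {a: ⊤, b: ⊤, c: ⊤, d: ⊤, e: ⊤, f: +}
Applying B5's transfer function to that IN value gives OUT[B5] (row B5 above).

Answer: {a: ⊤, b: ⊤, c: ⊤, d: ⊤, e: ⊤, f: +}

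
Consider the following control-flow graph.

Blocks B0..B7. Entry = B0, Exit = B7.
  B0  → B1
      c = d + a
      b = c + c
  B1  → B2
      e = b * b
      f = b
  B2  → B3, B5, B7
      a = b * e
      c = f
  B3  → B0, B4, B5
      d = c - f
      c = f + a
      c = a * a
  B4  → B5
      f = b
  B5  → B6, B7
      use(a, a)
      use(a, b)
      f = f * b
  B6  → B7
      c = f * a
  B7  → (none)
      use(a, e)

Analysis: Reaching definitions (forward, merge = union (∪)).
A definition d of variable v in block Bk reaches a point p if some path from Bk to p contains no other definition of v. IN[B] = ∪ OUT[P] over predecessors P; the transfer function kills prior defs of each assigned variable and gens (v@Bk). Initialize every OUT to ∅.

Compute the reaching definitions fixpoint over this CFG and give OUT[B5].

Answer: {a@B2, b@B0, c@B2, c@B3, d@B3, e@B1, f@B5}

Derivation:
Fixpoint table:
  B0:   IN={a@B2, b@B0, c@B3, d@B3, e@B1, f@B1}   OUT={a@B2, b@B0, c@B0, d@B3, e@B1, f@B1}
  B1:   IN={a@B2, b@B0, c@B0, d@B3, e@B1, f@B1}   OUT={a@B2, b@B0, c@B0, d@B3, e@B1, f@B1}
  B2:   IN={a@B2, b@B0, c@B0, d@B3, e@B1, f@B1}   OUT={a@B2, b@B0, c@B2, d@B3, e@B1, f@B1}
  B3:   IN={a@B2, b@B0, c@B2, d@B3, e@B1, f@B1}   OUT={a@B2, b@B0, c@B3, d@B3, e@B1, f@B1}
  B4:   IN={a@B2, b@B0, c@B3, d@B3, e@B1, f@B1}   OUT={a@B2, b@B0, c@B3, d@B3, e@B1, f@B4}
  B5:   IN={a@B2, b@B0, c@B2, c@B3, d@B3, e@B1, f@B1, f@B4}   OUT={a@B2, b@B0, c@B2, c@B3, d@B3, e@B1, f@B5}
  B6:   IN={a@B2, b@B0, c@B2, c@B3, d@B3, e@B1, f@B5}   OUT={a@B2, b@B0, c@B6, d@B3, e@B1, f@B5}
  B7:   IN={a@B2, b@B0, c@B2, c@B3, c@B6, d@B3, e@B1, f@B1, f@B5}   OUT={a@B2, b@B0, c@B2, c@B3, c@B6, d@B3, e@B1, f@B1, f@B5}

Merge at B5: IN[B5] = OUT[B2] ⊔ OUT[B3] ⊔ OUT[B4] = {a@B2, b@B0, c@B2, c@B3, d@B3, e@B1, f@B1, f@B4}
Applying B5's transfer function to that IN value gives OUT[B5] (row B5 above).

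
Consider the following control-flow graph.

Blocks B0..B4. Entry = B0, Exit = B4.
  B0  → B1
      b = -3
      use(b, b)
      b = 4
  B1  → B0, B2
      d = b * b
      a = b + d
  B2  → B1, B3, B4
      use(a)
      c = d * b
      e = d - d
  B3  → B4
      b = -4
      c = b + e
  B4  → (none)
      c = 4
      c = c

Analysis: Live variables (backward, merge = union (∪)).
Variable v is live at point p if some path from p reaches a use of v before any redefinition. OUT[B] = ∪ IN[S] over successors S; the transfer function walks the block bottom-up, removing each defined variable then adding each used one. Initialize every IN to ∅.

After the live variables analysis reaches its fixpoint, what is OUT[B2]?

Answer: {b, e}

Trace:
Fixpoint table:
  B0:   IN={}   OUT={b}
  B1:   IN={b}   OUT={a, b, d}
  B2:   IN={a, b, d}   OUT={b, e}
  B3:   IN={e}   OUT={}
  B4:   IN={}   OUT={}

Merge at B2: OUT[B2] = IN[B1] ⊔ IN[B3] ⊔ IN[B4] = {b, e}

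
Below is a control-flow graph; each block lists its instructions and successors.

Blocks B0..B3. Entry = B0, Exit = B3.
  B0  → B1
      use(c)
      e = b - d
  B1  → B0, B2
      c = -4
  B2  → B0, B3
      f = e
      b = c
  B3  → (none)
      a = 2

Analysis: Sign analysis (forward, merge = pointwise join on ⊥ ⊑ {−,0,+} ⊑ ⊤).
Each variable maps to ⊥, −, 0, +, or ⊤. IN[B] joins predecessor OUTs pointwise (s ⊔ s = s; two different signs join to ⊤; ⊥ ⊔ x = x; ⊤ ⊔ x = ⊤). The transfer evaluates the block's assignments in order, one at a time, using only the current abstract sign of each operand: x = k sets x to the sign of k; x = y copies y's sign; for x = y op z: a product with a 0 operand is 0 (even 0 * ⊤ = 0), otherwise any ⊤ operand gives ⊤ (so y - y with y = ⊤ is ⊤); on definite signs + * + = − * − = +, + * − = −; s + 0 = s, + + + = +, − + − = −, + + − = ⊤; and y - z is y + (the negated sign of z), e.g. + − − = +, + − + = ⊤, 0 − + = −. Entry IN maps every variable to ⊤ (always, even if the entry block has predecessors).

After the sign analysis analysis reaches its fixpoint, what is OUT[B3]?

Answer: {a: +, b: -, c: -, d: ⊤, e: ⊤, f: ⊤}

Derivation:
Converged values:
  B0: | IN=(all ⊤) | OUT=(all ⊤)
  B1: | IN=(all ⊤) | OUT={c:-; rest ⊤}
  B2: | IN={c:-; rest ⊤} | OUT={b:-, c:-; rest ⊤}
  B3: | IN={b:-, c:-; rest ⊤} | OUT={a:+, b:-, c:-; rest ⊤}

Merge at B3: IN[B3] = OUT[B2] = {a: ⊤, b: -, c: -, d: ⊤, e: ⊤, f: ⊤}
Applying B3's transfer function to that IN value gives OUT[B3] (row B3 above).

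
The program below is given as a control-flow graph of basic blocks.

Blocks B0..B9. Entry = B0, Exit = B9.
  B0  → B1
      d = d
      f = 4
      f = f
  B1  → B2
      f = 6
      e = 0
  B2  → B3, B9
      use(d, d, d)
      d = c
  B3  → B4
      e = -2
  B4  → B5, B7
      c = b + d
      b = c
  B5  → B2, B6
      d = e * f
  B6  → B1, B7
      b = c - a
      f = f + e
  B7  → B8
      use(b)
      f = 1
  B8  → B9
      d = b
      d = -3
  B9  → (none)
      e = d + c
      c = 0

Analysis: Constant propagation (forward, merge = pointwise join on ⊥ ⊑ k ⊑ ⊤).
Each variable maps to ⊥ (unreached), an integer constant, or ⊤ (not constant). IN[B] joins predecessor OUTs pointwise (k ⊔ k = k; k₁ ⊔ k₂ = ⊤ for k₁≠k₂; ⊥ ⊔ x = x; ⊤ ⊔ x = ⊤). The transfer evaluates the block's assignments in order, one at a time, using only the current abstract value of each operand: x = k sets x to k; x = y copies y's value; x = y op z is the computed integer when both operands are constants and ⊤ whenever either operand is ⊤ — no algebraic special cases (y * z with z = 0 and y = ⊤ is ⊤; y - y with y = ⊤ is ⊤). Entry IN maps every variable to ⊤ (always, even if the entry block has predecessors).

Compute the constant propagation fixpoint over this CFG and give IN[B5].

Answer: {a: ⊤, b: ⊤, c: ⊤, d: ⊤, e: -2, f: 6}

Working:
Converged values:
  B0:  IN=(all ⊤)  OUT={f:4; rest ⊤}
  B1:  IN={f:4; rest ⊤}  OUT={e:0, f:6; rest ⊤}
  B2:  IN={f:6; rest ⊤}  OUT={f:6; rest ⊤}
  B3:  IN={f:6; rest ⊤}  OUT={e:-2, f:6; rest ⊤}
  B4:  IN={e:-2, f:6; rest ⊤}  OUT={e:-2, f:6; rest ⊤}
  B5:  IN={e:-2, f:6; rest ⊤}  OUT={d:-12, e:-2, f:6; rest ⊤}
  B6:  IN={d:-12, e:-2, f:6; rest ⊤}  OUT={d:-12, e:-2, f:4; rest ⊤}
  B7:  IN={e:-2; rest ⊤}  OUT={e:-2, f:1; rest ⊤}
  B8:  IN={e:-2, f:1; rest ⊤}  OUT={d:-3, e:-2, f:1; rest ⊤}
  B9:  IN=(all ⊤)  OUT={c:0; rest ⊤}

Merge at B5: IN[B5] = OUT[B4] = {a: ⊤, b: ⊤, c: ⊤, d: ⊤, e: -2, f: 6}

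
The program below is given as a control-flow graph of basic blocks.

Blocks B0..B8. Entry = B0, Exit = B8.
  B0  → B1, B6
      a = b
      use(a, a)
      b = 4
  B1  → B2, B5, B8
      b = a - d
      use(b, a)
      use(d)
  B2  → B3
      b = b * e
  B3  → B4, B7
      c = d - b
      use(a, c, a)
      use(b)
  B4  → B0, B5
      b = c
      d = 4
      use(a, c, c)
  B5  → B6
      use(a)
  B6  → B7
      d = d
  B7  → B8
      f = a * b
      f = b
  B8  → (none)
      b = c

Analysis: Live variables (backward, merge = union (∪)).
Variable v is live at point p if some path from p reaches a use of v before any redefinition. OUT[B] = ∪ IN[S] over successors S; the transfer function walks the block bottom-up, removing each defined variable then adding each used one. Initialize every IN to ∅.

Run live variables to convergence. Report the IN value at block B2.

Fixpoint table:
  B0:   IN={b, c, d, e}   OUT={a, b, c, d, e}
  B1:   IN={a, c, d, e}   OUT={a, b, c, d, e}
  B2:   IN={a, b, d, e}   OUT={a, b, d, e}
  B3:   IN={a, b, d, e}   OUT={a, b, c, e}
  B4:   IN={a, c, e}   OUT={a, b, c, d, e}
  B5:   IN={a, b, c, d}   OUT={a, b, c, d}
  B6:   IN={a, b, c, d}   OUT={a, b, c}
  B7:   IN={a, b, c}   OUT={c}
  B8:   IN={c}   OUT={}

Merge at B2: OUT[B2] = IN[B3] = {a, b, d, e}
Applying B2's transfer function to that OUT value gives IN[B2] (row B2 above).

Answer: {a, b, d, e}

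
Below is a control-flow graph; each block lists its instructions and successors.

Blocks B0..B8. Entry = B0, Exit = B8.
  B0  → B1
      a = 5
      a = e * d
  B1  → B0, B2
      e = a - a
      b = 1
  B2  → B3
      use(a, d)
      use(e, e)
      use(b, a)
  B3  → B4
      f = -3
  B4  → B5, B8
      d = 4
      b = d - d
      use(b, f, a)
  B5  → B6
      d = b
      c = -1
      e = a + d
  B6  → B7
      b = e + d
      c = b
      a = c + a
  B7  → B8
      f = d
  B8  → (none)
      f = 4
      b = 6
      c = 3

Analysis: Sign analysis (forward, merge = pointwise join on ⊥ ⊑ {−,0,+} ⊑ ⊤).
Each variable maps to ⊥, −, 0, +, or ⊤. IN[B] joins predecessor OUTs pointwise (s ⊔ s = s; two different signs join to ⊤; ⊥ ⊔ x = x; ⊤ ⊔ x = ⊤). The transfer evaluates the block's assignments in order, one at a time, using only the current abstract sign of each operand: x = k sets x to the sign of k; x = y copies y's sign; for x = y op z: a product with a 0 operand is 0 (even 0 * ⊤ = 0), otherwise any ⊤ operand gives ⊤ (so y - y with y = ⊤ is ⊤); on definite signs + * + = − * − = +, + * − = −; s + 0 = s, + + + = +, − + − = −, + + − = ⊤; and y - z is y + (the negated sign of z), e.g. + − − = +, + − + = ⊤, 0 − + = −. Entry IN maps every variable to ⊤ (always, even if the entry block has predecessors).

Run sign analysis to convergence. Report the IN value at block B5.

Fixpoint table:
  B0:  IN=(all ⊤)  OUT=(all ⊤)
  B1:  IN=(all ⊤)  OUT={b:+; rest ⊤}
  B2:  IN={b:+; rest ⊤}  OUT={b:+; rest ⊤}
  B3:  IN={b:+; rest ⊤}  OUT={b:+, f:-; rest ⊤}
  B4:  IN={b:+, f:-; rest ⊤}  OUT={d:+, f:-; rest ⊤}
  B5:  IN={d:+, f:-; rest ⊤}  OUT={c:-, f:-; rest ⊤}
  B6:  IN={c:-, f:-; rest ⊤}  OUT={f:-; rest ⊤}
  B7:  IN={f:-; rest ⊤}  OUT=(all ⊤)
  B8:  IN=(all ⊤)  OUT={b:+, c:+, f:+; rest ⊤}

Merge at B5: IN[B5] = OUT[B4] = {a: ⊤, b: ⊤, c: ⊤, d: +, e: ⊤, f: -}

Answer: {a: ⊤, b: ⊤, c: ⊤, d: +, e: ⊤, f: -}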